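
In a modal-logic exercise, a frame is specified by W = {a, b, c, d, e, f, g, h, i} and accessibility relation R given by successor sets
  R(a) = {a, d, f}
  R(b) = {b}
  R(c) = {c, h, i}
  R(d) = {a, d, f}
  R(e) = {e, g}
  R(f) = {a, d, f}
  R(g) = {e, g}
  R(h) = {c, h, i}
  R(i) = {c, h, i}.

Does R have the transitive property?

Yes

Transitive: yes — every two-step R-path is closed by a direct edge.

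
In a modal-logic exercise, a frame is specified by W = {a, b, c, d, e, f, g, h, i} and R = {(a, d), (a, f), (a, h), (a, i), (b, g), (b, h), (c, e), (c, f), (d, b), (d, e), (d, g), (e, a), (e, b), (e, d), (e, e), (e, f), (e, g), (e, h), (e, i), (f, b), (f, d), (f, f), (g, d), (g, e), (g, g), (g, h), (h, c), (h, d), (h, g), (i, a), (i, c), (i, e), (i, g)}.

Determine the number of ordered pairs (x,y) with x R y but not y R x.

18

Enumerating: (a,d), (a,f), (a,h), (b,g), (b,h), (c,e), (c,f), (d,b), (e,a), (e,b), (e,f), (e,h), (f,b), (f,d), (h,c), (h,d), (i,c), (i,g).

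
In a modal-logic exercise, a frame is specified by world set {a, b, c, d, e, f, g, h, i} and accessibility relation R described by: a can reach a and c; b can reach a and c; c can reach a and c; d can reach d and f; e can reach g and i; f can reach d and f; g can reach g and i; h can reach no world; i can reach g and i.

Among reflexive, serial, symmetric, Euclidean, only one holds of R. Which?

Reflexive: no — b is not related to itself.
Serial: no — h has no R-successor.
Symmetric: no — b R a but not a R b.
Euclidean: yes — any two successors of a common world are R-related.
Only Euclidean holds.

Euclidean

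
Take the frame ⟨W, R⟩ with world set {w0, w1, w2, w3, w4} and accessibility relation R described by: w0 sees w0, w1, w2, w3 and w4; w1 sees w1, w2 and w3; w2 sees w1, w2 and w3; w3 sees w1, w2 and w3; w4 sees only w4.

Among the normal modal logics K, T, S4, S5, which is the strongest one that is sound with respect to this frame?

S4

Reflexive (axiom T): yes — every world is R-related to itself.
Transitive (axiom 4): yes — every two-step R-path is closed by a direct edge.
Euclidean (axiom 5): no — w0 R w1 and w0 R w4, but not w1 R w4.
So F validates K, T, S4; S5 would additionally require R to be Euclidean. The strongest is S4.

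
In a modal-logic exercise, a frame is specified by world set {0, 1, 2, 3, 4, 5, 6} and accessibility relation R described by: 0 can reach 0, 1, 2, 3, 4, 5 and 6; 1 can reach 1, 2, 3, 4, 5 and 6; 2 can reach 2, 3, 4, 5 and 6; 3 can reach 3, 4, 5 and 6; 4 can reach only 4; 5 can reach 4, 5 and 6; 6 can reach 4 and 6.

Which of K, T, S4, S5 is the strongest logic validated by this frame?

Reflexive (axiom T): yes — every world is R-related to itself.
Transitive (axiom 4): yes — every two-step R-path is closed by a direct edge.
Euclidean (axiom 5): no — 0 R 2 and 0 R 1, but not 2 R 1.
So F validates K, T, S4; S5 would additionally require R to be Euclidean. The strongest is S4.

S4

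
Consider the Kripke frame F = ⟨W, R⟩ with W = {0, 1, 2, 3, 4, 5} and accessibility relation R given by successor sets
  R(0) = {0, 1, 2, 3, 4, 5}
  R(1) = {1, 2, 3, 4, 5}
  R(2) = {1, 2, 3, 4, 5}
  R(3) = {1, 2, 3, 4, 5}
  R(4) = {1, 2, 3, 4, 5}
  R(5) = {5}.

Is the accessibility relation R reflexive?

Yes

Reflexive: yes — every world is R-related to itself.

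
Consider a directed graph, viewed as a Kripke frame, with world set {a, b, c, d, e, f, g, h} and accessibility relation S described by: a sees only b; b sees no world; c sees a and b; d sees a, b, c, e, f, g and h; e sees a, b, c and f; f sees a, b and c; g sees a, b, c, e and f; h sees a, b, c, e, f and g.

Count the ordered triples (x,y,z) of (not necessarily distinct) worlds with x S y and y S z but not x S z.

S is transitive; there are no such tuples.

0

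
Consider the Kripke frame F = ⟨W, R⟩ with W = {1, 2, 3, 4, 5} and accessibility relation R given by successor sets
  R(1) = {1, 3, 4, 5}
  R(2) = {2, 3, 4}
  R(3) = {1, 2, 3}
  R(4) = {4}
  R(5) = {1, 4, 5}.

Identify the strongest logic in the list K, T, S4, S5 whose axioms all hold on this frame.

T

Reflexive (axiom T): yes — every world is R-related to itself.
Transitive (axiom 4): no — 1 R 3 and 3 R 2, but not 1 R 2.
Euclidean (axiom 5): no — 1 R 3 and 1 R 4, but not 3 R 4.
So F validates K, T; S4 would additionally require R to be transitive. The strongest is T.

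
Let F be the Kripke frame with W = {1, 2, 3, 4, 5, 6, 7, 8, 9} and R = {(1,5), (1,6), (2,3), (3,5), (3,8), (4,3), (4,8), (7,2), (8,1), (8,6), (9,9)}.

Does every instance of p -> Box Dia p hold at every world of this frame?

No

By correspondence theory, B is valid on a frame iff R is symmetric.
Symmetric: no — 1 R 5 but not 5 R 1.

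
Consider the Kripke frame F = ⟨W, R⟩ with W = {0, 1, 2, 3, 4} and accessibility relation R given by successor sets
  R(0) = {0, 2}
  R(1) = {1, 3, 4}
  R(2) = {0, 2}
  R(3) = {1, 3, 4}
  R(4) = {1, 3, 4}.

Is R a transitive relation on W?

Yes

Transitive: yes — every two-step R-path is closed by a direct edge.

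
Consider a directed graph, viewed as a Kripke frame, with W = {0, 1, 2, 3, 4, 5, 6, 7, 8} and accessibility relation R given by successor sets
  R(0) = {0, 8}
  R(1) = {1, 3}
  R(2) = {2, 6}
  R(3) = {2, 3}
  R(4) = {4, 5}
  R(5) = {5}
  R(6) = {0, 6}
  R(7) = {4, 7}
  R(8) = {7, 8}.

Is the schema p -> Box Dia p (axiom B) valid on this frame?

The schema B characterises exactly the symmetric frames.
Symmetric: no — 0 R 8 but not 8 R 0.

No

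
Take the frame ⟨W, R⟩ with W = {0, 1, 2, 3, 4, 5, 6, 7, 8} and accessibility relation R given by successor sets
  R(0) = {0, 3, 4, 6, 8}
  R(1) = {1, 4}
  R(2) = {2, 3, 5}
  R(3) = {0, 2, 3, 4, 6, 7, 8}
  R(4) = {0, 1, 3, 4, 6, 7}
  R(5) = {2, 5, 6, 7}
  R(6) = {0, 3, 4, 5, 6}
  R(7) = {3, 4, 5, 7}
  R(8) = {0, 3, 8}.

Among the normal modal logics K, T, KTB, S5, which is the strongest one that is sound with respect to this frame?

KTB

Reflexive (axiom T): yes — every world is R-related to itself.
Symmetric (axiom B): yes — every pair in R has its reverse in R.
Euclidean (axiom 5): no — 0 R 4 and 0 R 8, but not 4 R 8.
So F validates K, T, KTB; S5 would additionally require R to be Euclidean. The strongest is KTB.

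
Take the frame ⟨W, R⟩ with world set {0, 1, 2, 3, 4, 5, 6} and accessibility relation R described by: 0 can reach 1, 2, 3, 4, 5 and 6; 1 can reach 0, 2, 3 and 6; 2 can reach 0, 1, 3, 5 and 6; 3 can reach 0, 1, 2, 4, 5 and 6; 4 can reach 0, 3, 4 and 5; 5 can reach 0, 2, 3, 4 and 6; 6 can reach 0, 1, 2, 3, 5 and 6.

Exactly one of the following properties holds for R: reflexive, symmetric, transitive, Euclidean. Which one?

symmetric

Reflexive: no — 0 is not related to itself.
Symmetric: yes — every pair in R has its reverse in R.
Transitive: no — 1 R 0 and 0 R 4, but not 1 R 4.
Euclidean: no — 0 R 1 and 0 R 4, but not 1 R 4.
Only symmetric holds.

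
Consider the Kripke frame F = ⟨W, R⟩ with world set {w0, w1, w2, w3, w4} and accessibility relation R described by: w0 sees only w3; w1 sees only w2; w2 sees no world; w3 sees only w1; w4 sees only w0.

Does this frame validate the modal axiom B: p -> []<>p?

No

The schema B characterises exactly the symmetric frames.
Symmetric: no — w0 R w3 but not w3 R w0.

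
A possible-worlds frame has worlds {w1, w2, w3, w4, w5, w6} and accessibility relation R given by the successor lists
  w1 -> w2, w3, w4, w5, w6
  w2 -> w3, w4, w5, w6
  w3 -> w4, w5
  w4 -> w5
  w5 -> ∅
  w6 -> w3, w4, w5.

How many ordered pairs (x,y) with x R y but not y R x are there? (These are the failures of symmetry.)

Enumerating: (w1,w2), (w1,w3), (w1,w4), (w1,w5), (w1,w6), (w2,w3), (w2,w4), (w2,w5), (w2,w6), (w3,w4), (w3,w5), (w4,w5), (w6,w3), (w6,w4), (w6,w5).

15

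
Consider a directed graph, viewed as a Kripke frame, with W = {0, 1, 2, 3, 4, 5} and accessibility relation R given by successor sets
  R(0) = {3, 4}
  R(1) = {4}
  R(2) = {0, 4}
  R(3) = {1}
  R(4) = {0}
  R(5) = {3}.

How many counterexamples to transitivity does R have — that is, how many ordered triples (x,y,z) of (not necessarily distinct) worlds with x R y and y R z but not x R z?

Enumerating: (0,3,1), (0,4,0), (1,4,0), (2,0,3), (3,1,4), (4,0,3), (4,0,4), (5,3,1).

8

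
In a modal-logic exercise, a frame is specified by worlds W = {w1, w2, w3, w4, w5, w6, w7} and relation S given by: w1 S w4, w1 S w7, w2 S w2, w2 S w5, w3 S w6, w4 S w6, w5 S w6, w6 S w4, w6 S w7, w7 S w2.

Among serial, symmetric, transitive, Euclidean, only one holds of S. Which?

Serial: yes — every world has a successor (e.g. w1 S w4).
Symmetric: no — w1 S w4 but not w4 S w1.
Transitive: no — w1 S w4 and w4 S w6, but not w1 S w6.
Euclidean: no — w1 S w4 and w1 S w7, but not w4 S w7.
Only serial holds.

serial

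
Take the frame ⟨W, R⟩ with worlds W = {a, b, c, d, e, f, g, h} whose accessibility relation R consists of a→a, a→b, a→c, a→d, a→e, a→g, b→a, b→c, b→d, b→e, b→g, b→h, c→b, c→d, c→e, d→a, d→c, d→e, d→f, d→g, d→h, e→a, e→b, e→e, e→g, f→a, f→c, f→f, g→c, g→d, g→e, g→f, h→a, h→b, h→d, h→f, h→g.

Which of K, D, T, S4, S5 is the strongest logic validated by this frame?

Serial (axiom D): yes — every world has a successor (e.g. a R a).
Reflexive (axiom T): no — b is not related to itself.
Transitive (axiom 4): no — a R b and b R h, but not a R h.
Euclidean (axiom 5): no — a R c and a R g, but not c R g.
So F validates K, D; T would additionally require R to be reflexive. The strongest is D.

D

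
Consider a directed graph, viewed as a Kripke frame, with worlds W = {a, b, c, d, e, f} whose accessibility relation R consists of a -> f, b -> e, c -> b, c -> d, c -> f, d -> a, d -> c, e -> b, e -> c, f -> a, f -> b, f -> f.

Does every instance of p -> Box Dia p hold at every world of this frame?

No

Axiom B corresponds to the accessibility relation being symmetric.
Symmetric: no — c R b but not b R c.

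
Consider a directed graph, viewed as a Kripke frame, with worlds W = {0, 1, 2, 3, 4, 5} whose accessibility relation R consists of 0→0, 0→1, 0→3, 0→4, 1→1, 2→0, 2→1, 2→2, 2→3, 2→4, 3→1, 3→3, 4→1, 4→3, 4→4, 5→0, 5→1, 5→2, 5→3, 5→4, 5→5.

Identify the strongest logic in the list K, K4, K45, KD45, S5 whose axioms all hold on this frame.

K4

Transitive (axiom 4): yes — every two-step R-path is closed by a direct edge.
Euclidean (axiom 5): no — 0 R 1 and 0 R 3, but not 1 R 3.
Serial (axiom D): yes — every world has a successor (e.g. 0 R 0).
Reflexive (axiom T): yes — every world is R-related to itself.
So F validates K, K4; K45 would additionally require R to be Euclidean. The strongest is K4.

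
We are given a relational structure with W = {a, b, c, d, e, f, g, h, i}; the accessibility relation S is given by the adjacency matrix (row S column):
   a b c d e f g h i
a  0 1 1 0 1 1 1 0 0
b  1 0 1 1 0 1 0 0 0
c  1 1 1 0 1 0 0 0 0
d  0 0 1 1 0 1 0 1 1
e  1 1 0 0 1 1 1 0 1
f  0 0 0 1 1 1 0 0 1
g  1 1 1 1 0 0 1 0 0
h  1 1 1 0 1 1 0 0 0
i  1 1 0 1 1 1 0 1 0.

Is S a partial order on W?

No

Reflexive: no — a is not related to itself.
Transitive: no — a S b and b S d, but not a S d.
Antisymmetric: no — a S b and b S a with a ≠ b.
So S is not a partial order.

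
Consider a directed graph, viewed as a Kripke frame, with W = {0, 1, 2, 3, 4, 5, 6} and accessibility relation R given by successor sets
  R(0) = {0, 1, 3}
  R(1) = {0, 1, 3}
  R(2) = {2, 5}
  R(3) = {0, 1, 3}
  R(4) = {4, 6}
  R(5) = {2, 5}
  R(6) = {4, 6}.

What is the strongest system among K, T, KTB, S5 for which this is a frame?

Reflexive (axiom T): yes — every world is R-related to itself.
Symmetric (axiom B): yes — every pair in R has its reverse in R.
Euclidean (axiom 5): yes — any two successors of a common world are R-related.
So F validates K, T, KTB, S5. The strongest is S5.

S5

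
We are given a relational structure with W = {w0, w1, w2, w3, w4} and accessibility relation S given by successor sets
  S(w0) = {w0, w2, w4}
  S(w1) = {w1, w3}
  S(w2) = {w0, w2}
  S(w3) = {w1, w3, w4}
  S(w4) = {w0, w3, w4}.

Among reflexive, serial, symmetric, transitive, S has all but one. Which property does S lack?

transitive

Reflexive: yes — every world is S-related to itself.
Serial: yes — every world has a successor (e.g. w0 S w0).
Symmetric: yes — every pair in S has its reverse in S.
Transitive: no — w0 S w4 and w4 S w3, but not w0 S w3.
Only transitive fails.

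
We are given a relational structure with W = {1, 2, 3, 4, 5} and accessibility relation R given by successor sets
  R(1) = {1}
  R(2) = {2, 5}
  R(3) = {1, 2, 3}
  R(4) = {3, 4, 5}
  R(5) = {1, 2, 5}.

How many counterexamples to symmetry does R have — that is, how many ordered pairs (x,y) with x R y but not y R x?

5

Enumerating: (3,1), (3,2), (4,3), (4,5), (5,1).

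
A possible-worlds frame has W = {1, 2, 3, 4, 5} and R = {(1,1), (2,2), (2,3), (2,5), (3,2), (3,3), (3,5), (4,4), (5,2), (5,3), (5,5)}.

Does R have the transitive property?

Yes

Transitive: yes — every two-step R-path is closed by a direct edge.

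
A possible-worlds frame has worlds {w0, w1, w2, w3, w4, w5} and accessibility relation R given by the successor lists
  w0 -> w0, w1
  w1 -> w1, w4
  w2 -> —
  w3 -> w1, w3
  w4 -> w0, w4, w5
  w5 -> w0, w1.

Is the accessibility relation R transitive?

Transitive: no — w0 R w1 and w1 R w4, but not w0 R w4.

No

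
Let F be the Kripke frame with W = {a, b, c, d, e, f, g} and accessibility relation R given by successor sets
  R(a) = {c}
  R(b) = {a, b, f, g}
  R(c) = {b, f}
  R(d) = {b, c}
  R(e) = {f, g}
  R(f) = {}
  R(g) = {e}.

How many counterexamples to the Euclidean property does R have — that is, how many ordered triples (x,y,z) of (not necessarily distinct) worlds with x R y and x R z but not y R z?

Enumerating: (a,c,c), (b,a,a), (b,a,b), (b,a,f), (b,a,g), (b,f,a), (b,f,b), (b,f,f), (b,f,g), (b,g,a), (b,g,b), (b,g,f), … and 10 more.
Total: 22.

22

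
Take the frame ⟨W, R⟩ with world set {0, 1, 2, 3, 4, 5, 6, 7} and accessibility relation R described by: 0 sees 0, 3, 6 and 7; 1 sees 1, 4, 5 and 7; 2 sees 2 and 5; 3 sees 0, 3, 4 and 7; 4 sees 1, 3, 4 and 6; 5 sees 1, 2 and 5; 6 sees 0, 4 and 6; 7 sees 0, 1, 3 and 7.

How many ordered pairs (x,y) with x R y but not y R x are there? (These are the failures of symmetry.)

0

R is symmetric; there are no such tuples.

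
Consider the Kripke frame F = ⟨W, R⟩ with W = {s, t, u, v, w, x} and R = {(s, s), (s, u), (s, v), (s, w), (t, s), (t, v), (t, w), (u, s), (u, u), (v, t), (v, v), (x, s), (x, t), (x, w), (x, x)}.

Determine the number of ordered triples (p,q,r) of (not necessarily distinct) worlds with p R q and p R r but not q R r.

23

Enumerating: (s,u,v), (s,u,w), (s,v,s), (s,v,u), (s,v,w), (s,w,s), (s,w,u), (s,w,v), (s,w,w), (t,v,s), (t,v,w), (t,w,s), … and 11 more.
Total: 23.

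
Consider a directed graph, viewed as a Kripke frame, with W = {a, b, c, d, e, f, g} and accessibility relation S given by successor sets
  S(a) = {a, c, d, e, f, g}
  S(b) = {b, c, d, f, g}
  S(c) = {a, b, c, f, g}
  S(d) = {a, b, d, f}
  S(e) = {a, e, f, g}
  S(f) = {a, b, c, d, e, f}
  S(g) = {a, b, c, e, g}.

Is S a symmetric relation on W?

Symmetric: yes — every pair in S has its reverse in S.

Yes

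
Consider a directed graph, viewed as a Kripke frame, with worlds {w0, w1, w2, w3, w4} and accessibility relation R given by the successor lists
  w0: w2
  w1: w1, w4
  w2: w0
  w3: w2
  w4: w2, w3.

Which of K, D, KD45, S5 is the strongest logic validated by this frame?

D

Serial (axiom D): yes — every world has a successor (e.g. w0 R w2).
Euclidean (axiom 5): no — w4 R w2 and w4 R w3, but not w2 R w3.
Transitive (axiom 4): no — w1 R w4 and w4 R w2, but not w1 R w2.
Reflexive (axiom T): no — w0 is not related to itself.
So F validates K, D; KD45 would additionally require R to be Euclidean and transitive. The strongest is D.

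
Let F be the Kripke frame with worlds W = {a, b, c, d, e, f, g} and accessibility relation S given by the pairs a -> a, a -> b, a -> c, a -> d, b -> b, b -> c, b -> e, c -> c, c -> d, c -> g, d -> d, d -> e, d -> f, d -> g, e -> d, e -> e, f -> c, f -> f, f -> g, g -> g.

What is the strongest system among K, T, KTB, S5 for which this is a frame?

Reflexive (axiom T): yes — every world is S-related to itself.
Symmetric (axiom B): no — a S b but not b S a.
Euclidean (axiom 5): no — a S b and a S d, but not b S d.
So F validates K, T; KTB would additionally require S to be symmetric. The strongest is T.

T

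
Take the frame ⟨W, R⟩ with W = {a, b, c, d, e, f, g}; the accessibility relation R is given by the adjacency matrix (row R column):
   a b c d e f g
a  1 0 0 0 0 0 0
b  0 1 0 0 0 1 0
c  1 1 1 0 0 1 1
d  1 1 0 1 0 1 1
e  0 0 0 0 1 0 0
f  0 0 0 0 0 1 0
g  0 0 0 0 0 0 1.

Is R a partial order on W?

Reflexive: yes — every world is R-related to itself.
Transitive: yes — every two-step R-path is closed by a direct edge.
Antisymmetric: yes — no distinct pair is related both ways.
So R is a partial order.

Yes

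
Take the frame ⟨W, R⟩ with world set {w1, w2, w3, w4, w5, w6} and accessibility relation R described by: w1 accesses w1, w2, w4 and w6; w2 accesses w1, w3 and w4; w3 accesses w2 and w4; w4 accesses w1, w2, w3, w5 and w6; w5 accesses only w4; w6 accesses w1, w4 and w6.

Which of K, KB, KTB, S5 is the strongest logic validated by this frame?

Symmetric (axiom B): yes — every pair in R has its reverse in R.
Reflexive (axiom T): no — w2 is not related to itself.
Euclidean (axiom 5): no — w1 R w2 and w1 R w6, but not w2 R w6.
So F validates K, KB; KTB would additionally require R to be reflexive. The strongest is KB.

KB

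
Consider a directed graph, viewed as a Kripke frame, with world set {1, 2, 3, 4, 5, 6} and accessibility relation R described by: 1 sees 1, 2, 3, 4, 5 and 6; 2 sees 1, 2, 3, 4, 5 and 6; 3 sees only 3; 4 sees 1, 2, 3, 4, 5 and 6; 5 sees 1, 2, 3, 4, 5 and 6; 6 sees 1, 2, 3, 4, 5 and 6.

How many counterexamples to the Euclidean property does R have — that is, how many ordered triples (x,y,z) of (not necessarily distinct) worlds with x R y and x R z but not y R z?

Enumerating: (1,3,1), (1,3,2), (1,3,4), (1,3,5), (1,3,6), (2,3,1), (2,3,2), (2,3,4), (2,3,5), (2,3,6), (4,3,1), (4,3,2), … and 13 more.
Total: 25.

25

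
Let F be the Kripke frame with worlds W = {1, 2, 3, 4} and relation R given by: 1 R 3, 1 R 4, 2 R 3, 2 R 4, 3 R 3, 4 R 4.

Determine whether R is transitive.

Transitive: yes — every two-step R-path is closed by a direct edge.

Yes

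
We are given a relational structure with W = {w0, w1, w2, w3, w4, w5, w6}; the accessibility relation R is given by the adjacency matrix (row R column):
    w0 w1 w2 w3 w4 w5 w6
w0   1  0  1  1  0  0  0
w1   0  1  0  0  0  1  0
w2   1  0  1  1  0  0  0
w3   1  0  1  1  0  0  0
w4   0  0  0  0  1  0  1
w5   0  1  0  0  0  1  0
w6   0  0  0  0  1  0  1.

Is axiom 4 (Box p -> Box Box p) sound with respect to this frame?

The schema 4 characterises exactly the transitive frames.
Transitive: yes — every two-step R-path is closed by a direct edge.

Yes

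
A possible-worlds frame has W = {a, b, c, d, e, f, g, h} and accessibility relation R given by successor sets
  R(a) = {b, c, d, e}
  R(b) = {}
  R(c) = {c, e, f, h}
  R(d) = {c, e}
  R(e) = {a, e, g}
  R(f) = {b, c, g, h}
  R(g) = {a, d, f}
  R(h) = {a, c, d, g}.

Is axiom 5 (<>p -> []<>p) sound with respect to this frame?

No

The schema 5 characterises exactly the Euclidean frames.
Euclidean: no — a R b and a R c, but not b R c.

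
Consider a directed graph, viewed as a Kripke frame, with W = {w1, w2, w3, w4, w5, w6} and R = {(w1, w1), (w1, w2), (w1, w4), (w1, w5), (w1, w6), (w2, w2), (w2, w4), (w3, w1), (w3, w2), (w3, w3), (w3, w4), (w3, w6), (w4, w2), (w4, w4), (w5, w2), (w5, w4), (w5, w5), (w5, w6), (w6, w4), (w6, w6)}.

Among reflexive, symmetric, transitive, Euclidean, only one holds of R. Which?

reflexive

Reflexive: yes — every world is R-related to itself.
Symmetric: no — w1 R w2 but not w2 R w1.
Transitive: no — w3 R w1 and w1 R w5, but not w3 R w5.
Euclidean: no — w1 R w2 and w1 R w5, but not w2 R w5.
Only reflexive holds.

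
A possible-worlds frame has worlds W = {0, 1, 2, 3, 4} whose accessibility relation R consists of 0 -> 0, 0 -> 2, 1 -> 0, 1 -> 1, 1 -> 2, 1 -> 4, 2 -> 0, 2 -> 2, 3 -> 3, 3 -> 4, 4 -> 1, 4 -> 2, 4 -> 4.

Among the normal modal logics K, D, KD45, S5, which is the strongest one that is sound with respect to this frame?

Serial (axiom D): yes — every world has a successor (e.g. 0 R 0).
Euclidean (axiom 5): no — 1 R 0 and 1 R 4, but not 0 R 4.
Transitive (axiom 4): no — 3 R 4 and 4 R 1, but not 3 R 1.
Reflexive (axiom T): yes — every world is R-related to itself.
So F validates K, D; KD45 would additionally require R to be Euclidean and transitive. The strongest is D.

D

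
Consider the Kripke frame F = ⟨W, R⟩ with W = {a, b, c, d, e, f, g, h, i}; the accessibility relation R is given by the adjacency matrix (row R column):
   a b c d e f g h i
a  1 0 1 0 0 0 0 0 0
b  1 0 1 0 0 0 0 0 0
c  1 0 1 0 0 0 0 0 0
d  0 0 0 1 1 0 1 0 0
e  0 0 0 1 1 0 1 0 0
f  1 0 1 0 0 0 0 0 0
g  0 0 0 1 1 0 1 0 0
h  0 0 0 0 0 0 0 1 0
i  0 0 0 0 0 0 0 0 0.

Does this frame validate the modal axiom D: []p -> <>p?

Axiom D corresponds to the accessibility relation being serial.
Serial: no — i has no R-successor.

No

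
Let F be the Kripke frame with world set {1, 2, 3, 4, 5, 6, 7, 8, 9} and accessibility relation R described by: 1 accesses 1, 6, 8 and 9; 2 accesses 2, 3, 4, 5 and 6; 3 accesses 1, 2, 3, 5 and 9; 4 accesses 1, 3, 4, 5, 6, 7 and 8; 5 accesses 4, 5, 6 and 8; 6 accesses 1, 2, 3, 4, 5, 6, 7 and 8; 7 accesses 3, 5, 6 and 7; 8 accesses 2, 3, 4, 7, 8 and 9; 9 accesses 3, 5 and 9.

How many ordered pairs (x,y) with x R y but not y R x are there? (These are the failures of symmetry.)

Enumerating: (1,8), (1,9), (2,4), (2,5), (3,1), (3,5), (4,1), (4,3), (4,7), (5,8), (6,3), (6,8), … and 7 more.
Total: 19.

19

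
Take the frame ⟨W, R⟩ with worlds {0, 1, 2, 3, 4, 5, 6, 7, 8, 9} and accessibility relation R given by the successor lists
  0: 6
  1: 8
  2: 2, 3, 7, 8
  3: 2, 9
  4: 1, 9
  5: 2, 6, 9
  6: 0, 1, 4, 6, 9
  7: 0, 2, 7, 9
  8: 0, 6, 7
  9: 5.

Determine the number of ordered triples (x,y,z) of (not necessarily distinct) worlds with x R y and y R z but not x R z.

Enumerating: (0,6,0), (0,6,1), (0,6,4), (0,6,9), (1,8,0), (1,8,6), (1,8,7), (2,3,9), (2,7,0), (2,7,9), (2,8,0), (2,8,6), … and 27 more.
Total: 39.

39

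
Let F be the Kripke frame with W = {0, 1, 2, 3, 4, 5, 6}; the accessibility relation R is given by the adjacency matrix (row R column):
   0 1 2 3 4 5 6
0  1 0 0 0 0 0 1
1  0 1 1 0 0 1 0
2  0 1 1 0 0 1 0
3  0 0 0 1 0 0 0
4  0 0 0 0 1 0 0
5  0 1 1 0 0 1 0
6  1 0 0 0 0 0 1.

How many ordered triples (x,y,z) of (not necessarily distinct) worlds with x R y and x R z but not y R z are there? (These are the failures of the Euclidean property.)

0

R is Euclidean; there are no such tuples.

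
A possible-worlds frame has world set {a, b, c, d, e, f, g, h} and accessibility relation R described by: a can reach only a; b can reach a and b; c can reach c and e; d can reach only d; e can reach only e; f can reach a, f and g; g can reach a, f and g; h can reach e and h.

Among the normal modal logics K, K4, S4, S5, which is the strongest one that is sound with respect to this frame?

Transitive (axiom 4): yes — every two-step R-path is closed by a direct edge.
Reflexive (axiom T): yes — every world is R-related to itself.
Euclidean (axiom 5): no — f R a and f R g, but not a R g.
So F validates K, K4, S4; S5 would additionally require R to be Euclidean. The strongest is S4.

S4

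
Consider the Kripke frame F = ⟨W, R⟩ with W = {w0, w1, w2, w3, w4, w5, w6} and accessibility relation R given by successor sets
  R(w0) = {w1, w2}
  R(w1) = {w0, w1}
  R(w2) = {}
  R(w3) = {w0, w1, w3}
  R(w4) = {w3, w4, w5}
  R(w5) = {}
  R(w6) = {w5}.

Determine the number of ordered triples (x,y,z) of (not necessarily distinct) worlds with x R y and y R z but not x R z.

5

Enumerating: (w0,w1,w0), (w1,w0,w2), (w3,w0,w2), (w4,w3,w0), (w4,w3,w1).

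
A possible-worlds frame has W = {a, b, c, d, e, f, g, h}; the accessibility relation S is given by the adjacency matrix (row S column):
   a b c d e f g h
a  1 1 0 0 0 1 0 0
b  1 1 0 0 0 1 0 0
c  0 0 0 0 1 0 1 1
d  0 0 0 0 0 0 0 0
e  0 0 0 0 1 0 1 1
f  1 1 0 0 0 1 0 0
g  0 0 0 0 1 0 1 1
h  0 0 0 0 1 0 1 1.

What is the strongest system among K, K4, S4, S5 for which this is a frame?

K4

Transitive (axiom 4): yes — every two-step S-path is closed by a direct edge.
Reflexive (axiom T): no — c is not related to itself.
Euclidean (axiom 5): yes — any two successors of a common world are S-related.
So F validates K, K4; S4 would additionally require S to be reflexive. The strongest is K4.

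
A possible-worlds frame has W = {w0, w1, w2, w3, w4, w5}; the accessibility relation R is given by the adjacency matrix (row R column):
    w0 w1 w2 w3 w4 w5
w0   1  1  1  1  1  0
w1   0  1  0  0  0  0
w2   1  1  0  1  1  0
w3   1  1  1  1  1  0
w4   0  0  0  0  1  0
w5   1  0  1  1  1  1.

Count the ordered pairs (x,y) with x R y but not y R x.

Enumerating: (w0,w1), (w0,w4), (w2,w1), (w2,w4), (w3,w1), (w3,w4), (w5,w0), (w5,w2), (w5,w3), (w5,w4).

10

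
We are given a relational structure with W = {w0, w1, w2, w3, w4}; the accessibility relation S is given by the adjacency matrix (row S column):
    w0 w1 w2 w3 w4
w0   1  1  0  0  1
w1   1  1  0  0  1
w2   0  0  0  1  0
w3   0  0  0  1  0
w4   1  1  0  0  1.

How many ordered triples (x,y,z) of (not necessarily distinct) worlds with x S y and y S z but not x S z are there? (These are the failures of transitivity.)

S is transitive; there are no such tuples.

0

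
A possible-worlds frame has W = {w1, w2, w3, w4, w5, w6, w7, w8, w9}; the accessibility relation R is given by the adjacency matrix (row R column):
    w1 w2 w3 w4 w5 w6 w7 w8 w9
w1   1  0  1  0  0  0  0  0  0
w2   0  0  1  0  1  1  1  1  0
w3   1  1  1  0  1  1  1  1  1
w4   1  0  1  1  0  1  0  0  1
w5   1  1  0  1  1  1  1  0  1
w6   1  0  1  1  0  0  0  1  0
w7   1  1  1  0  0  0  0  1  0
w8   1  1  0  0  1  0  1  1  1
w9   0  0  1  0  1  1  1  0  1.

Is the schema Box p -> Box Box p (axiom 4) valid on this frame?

By correspondence theory, 4 is valid on a frame iff R is transitive.
Transitive: no — w1 R w3 and w3 R w2, but not w1 R w2.

No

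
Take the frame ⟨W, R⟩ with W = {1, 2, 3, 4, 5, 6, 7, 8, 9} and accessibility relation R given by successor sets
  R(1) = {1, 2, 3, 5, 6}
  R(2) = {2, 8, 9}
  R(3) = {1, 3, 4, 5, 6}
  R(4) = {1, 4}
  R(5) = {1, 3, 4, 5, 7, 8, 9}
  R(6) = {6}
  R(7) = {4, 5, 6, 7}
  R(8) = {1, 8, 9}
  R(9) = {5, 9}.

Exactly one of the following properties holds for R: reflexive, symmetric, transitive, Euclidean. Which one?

Reflexive: yes — every world is R-related to itself.
Symmetric: no — 1 R 2 but not 2 R 1.
Transitive: no — 1 R 2 and 2 R 8, but not 1 R 8.
Euclidean: no — 1 R 2 and 1 R 3, but not 2 R 3.
Only reflexive holds.

reflexive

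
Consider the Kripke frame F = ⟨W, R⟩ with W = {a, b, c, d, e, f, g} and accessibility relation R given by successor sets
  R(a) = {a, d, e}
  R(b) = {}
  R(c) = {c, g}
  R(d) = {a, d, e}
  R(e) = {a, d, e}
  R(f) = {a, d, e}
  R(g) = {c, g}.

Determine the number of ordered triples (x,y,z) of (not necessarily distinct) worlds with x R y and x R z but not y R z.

R is Euclidean; there are no such tuples.

0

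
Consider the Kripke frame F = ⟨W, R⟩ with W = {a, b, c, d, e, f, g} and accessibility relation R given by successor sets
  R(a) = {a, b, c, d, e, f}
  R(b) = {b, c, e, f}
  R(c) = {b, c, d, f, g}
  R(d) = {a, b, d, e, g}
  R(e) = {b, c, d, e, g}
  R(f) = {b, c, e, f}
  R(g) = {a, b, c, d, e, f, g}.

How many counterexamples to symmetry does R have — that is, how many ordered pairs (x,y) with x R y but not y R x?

11

Enumerating: (a,b), (a,c), (a,e), (a,f), (c,d), (d,b), (e,c), (f,e), (g,a), (g,b), (g,f).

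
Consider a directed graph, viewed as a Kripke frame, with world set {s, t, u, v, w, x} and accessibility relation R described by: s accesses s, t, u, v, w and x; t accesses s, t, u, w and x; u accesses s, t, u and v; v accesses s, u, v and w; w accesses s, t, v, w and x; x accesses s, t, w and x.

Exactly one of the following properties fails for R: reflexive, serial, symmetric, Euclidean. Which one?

Reflexive: yes — every world is R-related to itself.
Serial: yes — every world has a successor (e.g. s R s).
Symmetric: yes — every pair in R has its reverse in R.
Euclidean: no — s R t and s R v, but not t R v.
Only Euclidean fails.

Euclidean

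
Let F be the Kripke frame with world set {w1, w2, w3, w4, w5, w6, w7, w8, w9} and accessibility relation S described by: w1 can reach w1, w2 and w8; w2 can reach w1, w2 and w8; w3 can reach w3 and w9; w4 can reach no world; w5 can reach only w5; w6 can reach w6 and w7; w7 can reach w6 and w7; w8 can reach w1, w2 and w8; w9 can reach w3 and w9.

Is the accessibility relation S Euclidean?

Yes

Euclidean: yes — any two successors of a common world are S-related.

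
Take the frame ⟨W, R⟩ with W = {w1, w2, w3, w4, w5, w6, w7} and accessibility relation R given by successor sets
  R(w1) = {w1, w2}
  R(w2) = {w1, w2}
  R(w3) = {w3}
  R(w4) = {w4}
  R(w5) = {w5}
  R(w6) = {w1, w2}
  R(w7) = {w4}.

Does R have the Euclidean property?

Yes

Euclidean: yes — any two successors of a common world are R-related.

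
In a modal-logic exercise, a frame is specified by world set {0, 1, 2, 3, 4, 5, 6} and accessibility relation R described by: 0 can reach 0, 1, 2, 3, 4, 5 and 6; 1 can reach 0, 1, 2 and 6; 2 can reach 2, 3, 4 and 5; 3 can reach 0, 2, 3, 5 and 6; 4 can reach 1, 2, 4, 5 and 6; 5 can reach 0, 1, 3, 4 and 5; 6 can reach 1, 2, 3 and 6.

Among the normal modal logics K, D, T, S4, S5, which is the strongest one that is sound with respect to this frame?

Serial (axiom D): yes — every world has a successor (e.g. 0 R 0).
Reflexive (axiom T): yes — every world is R-related to itself.
Transitive (axiom 4): no — 1 R 0 and 0 R 3, but not 1 R 3.
Euclidean (axiom 5): no — 0 R 1 and 0 R 3, but not 1 R 3.
So F validates K, D, T; S4 would additionally require R to be transitive. The strongest is T.

T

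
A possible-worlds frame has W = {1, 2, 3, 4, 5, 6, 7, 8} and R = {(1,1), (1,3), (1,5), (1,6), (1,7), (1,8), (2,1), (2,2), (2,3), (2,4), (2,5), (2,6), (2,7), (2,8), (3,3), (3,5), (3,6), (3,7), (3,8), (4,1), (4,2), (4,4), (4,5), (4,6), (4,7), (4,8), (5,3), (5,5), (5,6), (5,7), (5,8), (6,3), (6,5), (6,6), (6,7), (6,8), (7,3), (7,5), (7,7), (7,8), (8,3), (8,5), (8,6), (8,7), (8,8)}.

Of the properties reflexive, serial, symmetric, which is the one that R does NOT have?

symmetric

Reflexive: yes — every world is R-related to itself.
Serial: yes — every world has a successor (e.g. 1 R 1).
Symmetric: no — 1 R 3 but not 3 R 1.
Only symmetric fails.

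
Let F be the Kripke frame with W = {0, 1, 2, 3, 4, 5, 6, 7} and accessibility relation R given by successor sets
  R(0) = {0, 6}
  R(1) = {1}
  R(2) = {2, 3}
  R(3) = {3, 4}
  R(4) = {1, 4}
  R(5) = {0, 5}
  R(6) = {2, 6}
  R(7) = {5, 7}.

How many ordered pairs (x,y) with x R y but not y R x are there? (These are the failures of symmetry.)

Enumerating: (0,6), (2,3), (3,4), (4,1), (5,0), (6,2), (7,5).

7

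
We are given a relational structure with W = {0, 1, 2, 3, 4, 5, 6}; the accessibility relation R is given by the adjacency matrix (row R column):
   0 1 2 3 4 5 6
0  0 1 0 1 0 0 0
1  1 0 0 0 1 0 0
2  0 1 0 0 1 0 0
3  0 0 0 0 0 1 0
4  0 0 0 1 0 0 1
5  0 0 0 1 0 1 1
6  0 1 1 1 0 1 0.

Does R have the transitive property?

Transitive: no — 0 R 1 and 1 R 4, but not 0 R 4.

No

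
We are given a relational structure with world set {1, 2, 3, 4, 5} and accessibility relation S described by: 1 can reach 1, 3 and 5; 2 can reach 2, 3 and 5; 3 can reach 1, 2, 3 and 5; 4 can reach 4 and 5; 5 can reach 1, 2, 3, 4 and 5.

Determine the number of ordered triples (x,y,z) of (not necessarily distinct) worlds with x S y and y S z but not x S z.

10

Enumerating: (1,3,2), (1,5,2), (1,5,4), (2,3,1), (2,5,1), (2,5,4), (3,5,4), (4,5,1), (4,5,2), (4,5,3).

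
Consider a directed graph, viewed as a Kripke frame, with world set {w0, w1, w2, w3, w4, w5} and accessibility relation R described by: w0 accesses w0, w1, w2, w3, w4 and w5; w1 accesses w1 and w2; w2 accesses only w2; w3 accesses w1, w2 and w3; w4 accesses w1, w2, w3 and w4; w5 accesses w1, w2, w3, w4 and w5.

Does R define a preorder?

Yes

Reflexive: yes — every world is R-related to itself.
Transitive: yes — every two-step R-path is closed by a direct edge.
So R is a preorder.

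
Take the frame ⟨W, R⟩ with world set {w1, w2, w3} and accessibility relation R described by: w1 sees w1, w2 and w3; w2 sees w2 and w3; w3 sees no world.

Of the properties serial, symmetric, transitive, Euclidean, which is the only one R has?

Serial: no — w3 has no R-successor.
Symmetric: no — w1 R w2 but not w2 R w1.
Transitive: yes — every two-step R-path is closed by a direct edge.
Euclidean: no — w1 R w3 and w1 R w2, but not w3 R w2.
Only transitive holds.

transitive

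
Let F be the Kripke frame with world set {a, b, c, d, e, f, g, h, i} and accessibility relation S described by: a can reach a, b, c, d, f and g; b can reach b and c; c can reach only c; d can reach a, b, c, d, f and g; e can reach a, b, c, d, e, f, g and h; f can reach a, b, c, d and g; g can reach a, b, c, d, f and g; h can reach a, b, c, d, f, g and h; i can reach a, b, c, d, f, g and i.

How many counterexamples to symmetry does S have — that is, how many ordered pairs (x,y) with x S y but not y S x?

28

Enumerating: (a,b), (a,c), (b,c), (d,b), (d,c), (e,a), (e,b), (e,c), (e,d), (e,f), (e,g), (e,h), … and 16 more.
Total: 28.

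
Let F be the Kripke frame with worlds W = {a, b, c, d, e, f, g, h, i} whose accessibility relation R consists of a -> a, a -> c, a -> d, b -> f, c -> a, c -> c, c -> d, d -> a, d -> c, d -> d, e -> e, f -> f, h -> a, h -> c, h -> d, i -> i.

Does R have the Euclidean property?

Yes

Euclidean: yes — any two successors of a common world are R-related.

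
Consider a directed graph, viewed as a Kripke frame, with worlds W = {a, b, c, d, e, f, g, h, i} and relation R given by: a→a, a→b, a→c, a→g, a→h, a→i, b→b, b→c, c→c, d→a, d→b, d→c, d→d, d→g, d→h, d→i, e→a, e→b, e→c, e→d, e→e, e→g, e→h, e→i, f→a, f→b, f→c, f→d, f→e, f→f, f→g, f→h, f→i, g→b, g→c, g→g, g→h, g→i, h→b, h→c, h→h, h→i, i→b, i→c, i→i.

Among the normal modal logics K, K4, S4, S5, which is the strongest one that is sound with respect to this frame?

S4

Transitive (axiom 4): yes — every two-step R-path is closed by a direct edge.
Reflexive (axiom T): yes — every world is R-related to itself.
Euclidean (axiom 5): no — a R b and a R g, but not b R g.
So F validates K, K4, S4; S5 would additionally require R to be Euclidean. The strongest is S4.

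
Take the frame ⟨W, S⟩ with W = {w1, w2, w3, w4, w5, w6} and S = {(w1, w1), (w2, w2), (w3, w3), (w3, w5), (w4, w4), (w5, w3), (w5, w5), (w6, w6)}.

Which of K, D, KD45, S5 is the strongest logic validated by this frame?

S5

Serial (axiom D): yes — every world has a successor (e.g. w1 S w1).
Euclidean (axiom 5): yes — any two successors of a common world are S-related.
Transitive (axiom 4): yes — every two-step S-path is closed by a direct edge.
Reflexive (axiom T): yes — every world is S-related to itself.
So F validates K, D, KD45, S5. The strongest is S5.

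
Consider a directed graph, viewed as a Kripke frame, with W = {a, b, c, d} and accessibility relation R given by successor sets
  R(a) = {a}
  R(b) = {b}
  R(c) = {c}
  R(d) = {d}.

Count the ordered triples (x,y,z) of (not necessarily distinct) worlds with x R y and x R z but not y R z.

R is Euclidean; there are no such tuples.

0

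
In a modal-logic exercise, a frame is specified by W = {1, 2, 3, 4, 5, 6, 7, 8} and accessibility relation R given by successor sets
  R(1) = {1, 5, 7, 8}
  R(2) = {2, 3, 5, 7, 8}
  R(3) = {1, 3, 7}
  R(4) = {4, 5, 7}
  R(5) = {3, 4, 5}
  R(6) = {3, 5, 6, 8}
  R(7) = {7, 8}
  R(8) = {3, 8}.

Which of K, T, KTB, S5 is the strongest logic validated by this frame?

Reflexive (axiom T): yes — every world is R-related to itself.
Symmetric (axiom B): no — 1 R 5 but not 5 R 1.
Euclidean (axiom 5): no — 1 R 5 and 1 R 7, but not 5 R 7.
So F validates K, T; KTB would additionally require R to be symmetric. The strongest is T.

T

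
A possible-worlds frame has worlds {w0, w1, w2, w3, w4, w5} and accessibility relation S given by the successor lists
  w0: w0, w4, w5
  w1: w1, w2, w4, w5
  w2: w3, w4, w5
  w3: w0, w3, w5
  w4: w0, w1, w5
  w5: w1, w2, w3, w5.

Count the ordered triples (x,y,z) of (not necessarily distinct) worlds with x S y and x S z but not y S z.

Enumerating: (w0,w4,w4), (w0,w5,w0), (w0,w5,w4), (w1,w2,w1), (w1,w2,w2), (w1,w4,w2), (w1,w4,w4), (w1,w5,w4), (w2,w3,w4), (w2,w4,w3), (w2,w4,w4), (w2,w5,w4), … and 10 more.
Total: 22.

22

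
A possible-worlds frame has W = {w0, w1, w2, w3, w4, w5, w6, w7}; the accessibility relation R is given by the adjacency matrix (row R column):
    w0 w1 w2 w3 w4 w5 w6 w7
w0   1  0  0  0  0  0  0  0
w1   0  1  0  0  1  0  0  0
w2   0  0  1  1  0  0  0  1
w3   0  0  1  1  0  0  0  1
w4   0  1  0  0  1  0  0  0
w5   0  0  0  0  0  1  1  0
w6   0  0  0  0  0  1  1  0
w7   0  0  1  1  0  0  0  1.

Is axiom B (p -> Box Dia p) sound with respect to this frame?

By correspondence theory, B is valid on a frame iff R is symmetric.
Symmetric: yes — every pair in R has its reverse in R.

Yes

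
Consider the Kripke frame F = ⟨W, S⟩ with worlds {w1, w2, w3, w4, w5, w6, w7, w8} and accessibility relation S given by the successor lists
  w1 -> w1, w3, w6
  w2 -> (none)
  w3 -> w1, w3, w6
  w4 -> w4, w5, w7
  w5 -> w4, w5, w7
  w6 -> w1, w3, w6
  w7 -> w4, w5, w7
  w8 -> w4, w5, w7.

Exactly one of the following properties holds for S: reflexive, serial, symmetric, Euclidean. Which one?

Reflexive: no — w2 is not related to itself.
Serial: no — w2 has no S-successor.
Symmetric: no — w8 S w4 but not w4 S w8.
Euclidean: yes — any two successors of a common world are S-related.
Only Euclidean holds.

Euclidean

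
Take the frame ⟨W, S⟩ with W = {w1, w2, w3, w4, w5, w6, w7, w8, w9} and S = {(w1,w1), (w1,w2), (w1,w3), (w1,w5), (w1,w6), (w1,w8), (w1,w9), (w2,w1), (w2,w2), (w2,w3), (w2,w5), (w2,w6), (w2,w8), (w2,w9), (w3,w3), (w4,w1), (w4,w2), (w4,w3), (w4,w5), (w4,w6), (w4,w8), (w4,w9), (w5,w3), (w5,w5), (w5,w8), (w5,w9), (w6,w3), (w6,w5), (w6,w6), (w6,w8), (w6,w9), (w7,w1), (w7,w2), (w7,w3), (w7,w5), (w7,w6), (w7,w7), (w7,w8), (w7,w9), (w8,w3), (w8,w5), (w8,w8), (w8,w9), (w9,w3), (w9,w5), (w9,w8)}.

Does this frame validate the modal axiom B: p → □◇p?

Axiom B corresponds to the accessibility relation being symmetric.
Symmetric: no — w1 S w3 but not w3 S w1.

No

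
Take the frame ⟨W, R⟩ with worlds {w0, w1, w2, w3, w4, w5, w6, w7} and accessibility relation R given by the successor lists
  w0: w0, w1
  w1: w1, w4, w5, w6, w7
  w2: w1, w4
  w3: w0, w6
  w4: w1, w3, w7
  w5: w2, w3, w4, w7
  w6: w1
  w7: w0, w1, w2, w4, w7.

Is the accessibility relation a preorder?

No

Reflexive: no — w2 is not related to itself.
Transitive: no — w0 R w1 and w1 R w4, but not w0 R w4.
So R is not a preorder.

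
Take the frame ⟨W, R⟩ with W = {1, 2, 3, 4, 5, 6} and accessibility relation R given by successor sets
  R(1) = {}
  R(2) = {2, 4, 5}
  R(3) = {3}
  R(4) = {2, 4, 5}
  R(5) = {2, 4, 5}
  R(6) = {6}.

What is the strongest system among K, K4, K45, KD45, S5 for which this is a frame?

Transitive (axiom 4): yes — every two-step R-path is closed by a direct edge.
Euclidean (axiom 5): yes — any two successors of a common world are R-related.
Serial (axiom D): no — 1 has no R-successor.
Reflexive (axiom T): no — 1 is not related to itself.
So F validates K, K4, K45; KD45 would additionally require R to be serial. The strongest is K45.

K45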